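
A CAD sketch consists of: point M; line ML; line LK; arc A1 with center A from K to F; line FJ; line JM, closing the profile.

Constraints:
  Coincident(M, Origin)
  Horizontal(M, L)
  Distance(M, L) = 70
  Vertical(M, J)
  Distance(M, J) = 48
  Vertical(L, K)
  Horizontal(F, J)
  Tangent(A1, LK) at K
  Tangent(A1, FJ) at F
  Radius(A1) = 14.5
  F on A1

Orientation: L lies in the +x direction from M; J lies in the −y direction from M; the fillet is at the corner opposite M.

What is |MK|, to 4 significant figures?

77.60

M is at the origin; M and L share the same y with |ML| = 70.0 and L on the +x side, so L = (70.00, 0.000). M and J share the same x with |MJ| = 48.0 and J on the −y side, so J = (0.000, -48.00). The virtual corner opposite M is at (70.00, -48.00). The tangent condition forces AK to be normal to LK and since A1 is tangent to FJ there, AF ⟂ FJ, with radius 14.5, so the center A sits 14.5 in from both sides at A = (55.50, -33.50). That places the tangent points at K = (70.00, -33.50) on LK and F = (55.50, -48.00) on FJ. Then |MK| = |K − M| = 77.60.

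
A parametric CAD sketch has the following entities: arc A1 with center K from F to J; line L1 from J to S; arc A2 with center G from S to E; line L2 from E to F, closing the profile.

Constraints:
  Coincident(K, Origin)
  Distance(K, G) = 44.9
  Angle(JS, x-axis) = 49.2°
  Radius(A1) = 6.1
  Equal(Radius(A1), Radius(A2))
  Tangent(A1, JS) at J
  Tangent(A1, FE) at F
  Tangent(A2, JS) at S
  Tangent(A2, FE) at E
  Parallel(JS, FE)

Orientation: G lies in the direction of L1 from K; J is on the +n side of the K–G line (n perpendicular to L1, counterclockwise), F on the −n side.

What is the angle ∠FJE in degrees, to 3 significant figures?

74.8°

The slot axis is L1's direction at 49.2°, so u = (cos 49.2°, sin 49.2°) = (0.653, 0.757) and n = (−sin 49.2°, cos 49.2°) = (-0.757, 0.653). K is at the origin and G lies 44.9 along u from K, so G = 44.9·u = (29.3, 34.0). Tangency of A1 to both parallel lines with radius 6.1 puts J and F at K ± 6.1·n: J = (-4.62, 3.99), F = (4.62, -3.99). Equal radii place S and E the same way about G: S = G + 6.1·n = (24.7, 38.0), E = G − 6.1·n = (34.0, 30.0). Then cos ∠FJE = JF·JE / (|JF||JE|), giving 74.8°.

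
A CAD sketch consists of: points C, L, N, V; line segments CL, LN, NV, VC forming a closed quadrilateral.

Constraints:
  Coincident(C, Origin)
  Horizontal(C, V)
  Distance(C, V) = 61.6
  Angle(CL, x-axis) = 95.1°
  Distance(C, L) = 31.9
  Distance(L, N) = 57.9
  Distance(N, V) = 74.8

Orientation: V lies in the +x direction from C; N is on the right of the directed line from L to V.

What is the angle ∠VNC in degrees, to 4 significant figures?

51.39°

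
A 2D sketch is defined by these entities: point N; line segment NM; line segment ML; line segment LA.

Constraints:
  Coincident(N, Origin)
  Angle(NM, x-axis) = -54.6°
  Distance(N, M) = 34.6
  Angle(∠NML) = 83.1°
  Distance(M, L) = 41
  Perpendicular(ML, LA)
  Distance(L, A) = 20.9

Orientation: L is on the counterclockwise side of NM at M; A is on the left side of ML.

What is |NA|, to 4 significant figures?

39.22

∠NML = 83.1°, so ML runs at -54.6° + (180° − 83.1°) = 42.30° from the x-axis; with |ML| = 41.0, L = M + 41.0·(cos 42.30°, sin 42.30°) = (50.37, -0.6099). ML is perpendicular to LA; with |LA| = 20.9 on the left of ML, A = L + 20.9·(-0.6730, 0.7396) = (36.30, 14.85). Then |NA| = |A − N| = 39.22.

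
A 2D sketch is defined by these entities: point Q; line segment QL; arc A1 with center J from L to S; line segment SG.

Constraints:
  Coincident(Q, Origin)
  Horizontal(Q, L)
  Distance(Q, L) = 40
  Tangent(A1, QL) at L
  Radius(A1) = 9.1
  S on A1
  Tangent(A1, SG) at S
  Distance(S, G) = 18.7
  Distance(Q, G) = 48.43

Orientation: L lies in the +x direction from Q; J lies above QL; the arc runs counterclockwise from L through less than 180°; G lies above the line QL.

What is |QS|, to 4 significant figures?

49.75

Q is at the origin; QL is horizontal with |QL| = 40.0 and L on the +x side, so L = (40.00, 0.000). The tangent condition forces JL to be normal to QL, so J = L + (0, 9.1) = (40.00, 9.100). Since JS ⟂ SG (tangency), |JG| = √(9.1² + 18.7²) = 20.80 regardless of where S sits on A1. So G lies on both circle(Q, 48.43) and circle(J, 20.80); the above-QL intersection is G = (38.16, 29.82). S is the foot of the tangent from G: S = (47.80, 13.79).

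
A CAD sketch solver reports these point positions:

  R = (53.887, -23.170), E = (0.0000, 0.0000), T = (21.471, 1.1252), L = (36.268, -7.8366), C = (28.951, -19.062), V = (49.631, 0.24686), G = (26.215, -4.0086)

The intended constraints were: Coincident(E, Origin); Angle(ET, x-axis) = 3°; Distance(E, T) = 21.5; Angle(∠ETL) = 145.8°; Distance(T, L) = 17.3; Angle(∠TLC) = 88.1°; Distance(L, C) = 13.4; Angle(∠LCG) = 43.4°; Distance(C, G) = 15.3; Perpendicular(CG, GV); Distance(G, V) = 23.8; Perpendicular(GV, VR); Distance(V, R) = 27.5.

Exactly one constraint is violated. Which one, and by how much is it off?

Distance(V, R) = 27.5 — off by 3.70.

E = (0.00, 0.00) ✓; ET at 3.000° ✓; |ET| = 21.50 ✓; ∠ETL = 145.8° ✓; |TL| = 17.30 ✓; ∠TLC = 88.10° ✓; |LC| = 13.40 ✓; ∠LCG = 43.40° ✓; |CG| = 15.30 ✓; ∠(CG, GV) = 90.00° ✓; |GV| = 23.80 ✓; ∠(GV, VR) = 90.00° ✓; |VR| = 23.80 ✗.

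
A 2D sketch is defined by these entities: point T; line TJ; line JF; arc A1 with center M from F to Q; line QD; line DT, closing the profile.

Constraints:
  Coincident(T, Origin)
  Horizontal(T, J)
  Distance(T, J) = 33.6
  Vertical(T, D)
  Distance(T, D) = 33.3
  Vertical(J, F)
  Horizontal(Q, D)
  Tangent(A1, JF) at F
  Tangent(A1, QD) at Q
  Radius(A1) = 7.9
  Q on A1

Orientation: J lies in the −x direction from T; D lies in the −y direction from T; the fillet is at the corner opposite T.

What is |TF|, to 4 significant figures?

42.12

T is at the origin; T and J share the same y with |TJ| = 33.6 and J on the −x side, so J = (-33.60, 0.000). T and D share the same x with |TD| = 33.3 and D on the −y side, so D = (0.000, -33.30). The virtual corner opposite T is at (-33.60, -33.30). Since A1 is tangent to JF there, MF ⟂ JF and tangency of A1 to QD means the radius MQ is perpendicular to QD, with radius 7.9, so the center M sits 7.9 in from both sides at M = (-25.70, -25.40). That places the tangent points at F = (-33.60, -25.40) on JF and Q = (-25.70, -33.30) on QD. Then |TF| = |F − T| = 42.12.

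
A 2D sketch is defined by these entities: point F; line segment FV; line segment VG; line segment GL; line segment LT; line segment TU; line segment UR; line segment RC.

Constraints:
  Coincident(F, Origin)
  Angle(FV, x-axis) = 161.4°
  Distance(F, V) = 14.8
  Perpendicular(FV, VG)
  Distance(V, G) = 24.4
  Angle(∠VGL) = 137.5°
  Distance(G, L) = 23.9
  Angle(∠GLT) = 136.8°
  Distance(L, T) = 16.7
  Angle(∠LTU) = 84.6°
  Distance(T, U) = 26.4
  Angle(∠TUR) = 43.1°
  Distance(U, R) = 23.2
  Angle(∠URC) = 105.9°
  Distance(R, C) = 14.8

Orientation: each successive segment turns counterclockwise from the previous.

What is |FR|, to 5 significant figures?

34.176

F is at the origin; FV runs at 161.4° with length 14.8, so V = (-14.027, 4.7206). The perpendicularity gives VG at right angles to FV, so VG runs at -108.60°; with |VG| = 24.4, G = (-21.810, -18.405). ∠VGL = 137.5° gives GL at -66.100° from the x-axis; with |GL| = 23.9, L = (-12.127, -40.256). ∠GLT = 136.8° gives LT at -22.900° from the x-axis; with |LT| = 16.7, T = (3.2571, -46.754). ∠LTU = 84.6° gives TU at 72.500° from the x-axis; with |TU| = 26.4, U = (11.196, -21.576). ∠TUR = 43.1° gives UR at -150.60° from the x-axis; with |UR| = 23.2, R = (-9.0164, -32.965). Then |FR| = |R − F| = 34.176.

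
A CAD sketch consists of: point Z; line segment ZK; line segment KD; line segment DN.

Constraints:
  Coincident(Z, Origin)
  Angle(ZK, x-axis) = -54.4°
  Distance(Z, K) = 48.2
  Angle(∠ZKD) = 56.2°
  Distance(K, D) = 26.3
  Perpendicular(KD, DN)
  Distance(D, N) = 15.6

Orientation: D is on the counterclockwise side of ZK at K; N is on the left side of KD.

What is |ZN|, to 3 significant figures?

24.5

Z is at the origin; ZK runs at -54.4° with length 48.2, so K = 48.2·(cos -54.4°, sin -54.4°) = (28.1, -39.2). ∠ZKD = 56.2°, so KD runs at -54.4° + (180° − 56.2°) = 69.4° from the x-axis; with |KD| = 26.3, D = K + 26.3·(cos 69.4°, sin 69.4°) = (37.3, -14.6). The perpendicularity gives DN at right angles to KD; with |DN| = 15.6 on the left of KD, N = D + 15.6·(-0.936, 0.352) = (22.7, -9.08). Then |ZN| = |N − Z| = 24.5.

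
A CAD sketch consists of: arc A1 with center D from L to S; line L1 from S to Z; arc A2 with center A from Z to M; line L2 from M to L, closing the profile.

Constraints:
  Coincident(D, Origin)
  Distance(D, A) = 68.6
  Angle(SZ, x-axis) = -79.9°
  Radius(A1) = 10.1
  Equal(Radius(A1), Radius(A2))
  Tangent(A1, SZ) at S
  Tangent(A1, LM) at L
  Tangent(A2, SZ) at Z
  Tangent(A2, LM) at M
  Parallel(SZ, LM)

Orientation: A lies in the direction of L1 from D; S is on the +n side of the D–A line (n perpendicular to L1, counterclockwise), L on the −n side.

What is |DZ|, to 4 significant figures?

69.34

The slot axis is L1's direction at -79.9°, so u = (cos -79.9°, sin -79.9°) = (0.1754, -0.9845) and n = (−sin -79.9°, cos -79.9°) = (0.9845, 0.1754). D is at the origin and A lies 68.6 along u from D, so A = 68.6·u = (12.03, -67.54). Tangency of A1 to both parallel lines with radius 10.1 puts S and L at D ± 10.1·n: S = (9.943, 1.771), L = (-9.943, -1.771). Equal radii place Z and M the same way about A: Z = A + 10.1·n = (21.97, -65.77), M = A − 10.1·n = (2.087, -69.31). Then |DZ| = |Z − D| = 69.34.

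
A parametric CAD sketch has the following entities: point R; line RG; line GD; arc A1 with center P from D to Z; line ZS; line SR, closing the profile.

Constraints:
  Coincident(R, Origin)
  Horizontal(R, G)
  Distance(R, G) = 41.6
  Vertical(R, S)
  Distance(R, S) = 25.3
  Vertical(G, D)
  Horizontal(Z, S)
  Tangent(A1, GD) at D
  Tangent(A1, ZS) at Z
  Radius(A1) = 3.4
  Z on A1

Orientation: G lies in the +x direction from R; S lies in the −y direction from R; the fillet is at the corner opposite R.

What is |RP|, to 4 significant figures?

44.03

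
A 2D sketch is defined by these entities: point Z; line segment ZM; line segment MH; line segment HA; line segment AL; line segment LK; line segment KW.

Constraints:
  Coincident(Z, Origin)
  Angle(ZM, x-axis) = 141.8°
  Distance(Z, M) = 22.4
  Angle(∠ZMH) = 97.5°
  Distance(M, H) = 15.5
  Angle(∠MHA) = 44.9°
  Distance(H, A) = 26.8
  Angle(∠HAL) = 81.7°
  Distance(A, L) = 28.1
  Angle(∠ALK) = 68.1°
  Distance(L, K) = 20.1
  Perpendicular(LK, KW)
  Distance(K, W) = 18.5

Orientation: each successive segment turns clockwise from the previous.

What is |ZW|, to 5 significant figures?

14.732

∠ALK = 68.1° gives LK at 74.000° from the x-axis; with |LK| = 20.1, K = (-25.526, 17.632). LK ⟂ KW, so KW runs at -16.000°; with |KW| = 18.5, W = (-7.7430, 12.533). Then |ZW| = |W − Z| = 14.732.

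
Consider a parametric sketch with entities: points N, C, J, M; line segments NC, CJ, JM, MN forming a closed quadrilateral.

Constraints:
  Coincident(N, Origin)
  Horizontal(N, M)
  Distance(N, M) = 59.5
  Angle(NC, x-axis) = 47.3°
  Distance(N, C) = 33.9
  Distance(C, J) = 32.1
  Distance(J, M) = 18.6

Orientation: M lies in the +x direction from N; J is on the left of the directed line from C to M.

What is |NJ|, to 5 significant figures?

57.166

Checks: |CJ| = 32.10 ✓; |JM| = 18.60 ✓.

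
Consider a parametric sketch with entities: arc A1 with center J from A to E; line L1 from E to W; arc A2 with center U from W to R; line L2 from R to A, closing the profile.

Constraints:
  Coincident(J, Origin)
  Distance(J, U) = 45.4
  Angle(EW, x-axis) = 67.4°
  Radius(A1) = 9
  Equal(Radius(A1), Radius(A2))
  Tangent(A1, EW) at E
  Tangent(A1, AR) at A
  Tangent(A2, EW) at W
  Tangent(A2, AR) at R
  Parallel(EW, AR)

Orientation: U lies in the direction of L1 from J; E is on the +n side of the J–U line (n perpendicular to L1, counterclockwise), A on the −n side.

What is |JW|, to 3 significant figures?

46.3

The slot axis is L1's direction at 67.4°, so u = (cos 67.4°, sin 67.4°) = (0.384, 0.923) and n = (−sin 67.4°, cos 67.4°) = (-0.923, 0.384). J is at the origin and U lies 45.4 along u from J, so U = 45.4·u = (17.4, 41.9). Tangency of A1 to both parallel lines with radius 9.0 puts E and A at J ± 9.0·n: E = (-8.31, 3.46), A = (8.31, -3.46). Equal radii place W and R the same way about U: W = U + 9.0·n = (9.14, 45.4), R = U − 9.0·n = (25.8, 38.5). Then |JW| = |W − J| = 46.3.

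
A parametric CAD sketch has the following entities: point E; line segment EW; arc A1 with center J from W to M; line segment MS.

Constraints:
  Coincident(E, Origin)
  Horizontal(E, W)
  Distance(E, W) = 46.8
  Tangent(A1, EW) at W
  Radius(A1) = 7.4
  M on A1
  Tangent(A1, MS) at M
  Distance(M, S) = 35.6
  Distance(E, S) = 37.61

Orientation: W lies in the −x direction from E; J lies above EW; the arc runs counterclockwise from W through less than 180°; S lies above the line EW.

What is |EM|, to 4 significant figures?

40.92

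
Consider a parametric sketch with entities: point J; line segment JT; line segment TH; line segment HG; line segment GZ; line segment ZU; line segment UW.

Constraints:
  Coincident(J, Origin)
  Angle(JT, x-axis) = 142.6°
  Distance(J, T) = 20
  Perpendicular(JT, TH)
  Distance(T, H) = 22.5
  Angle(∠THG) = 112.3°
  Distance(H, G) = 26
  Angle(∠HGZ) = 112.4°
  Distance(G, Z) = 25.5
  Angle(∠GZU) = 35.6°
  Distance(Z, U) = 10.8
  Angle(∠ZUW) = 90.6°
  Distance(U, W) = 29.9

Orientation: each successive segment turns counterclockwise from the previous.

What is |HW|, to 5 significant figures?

42.829

∠GZU = 35.6° gives ZU at 152.30° from the x-axis; with |ZU| = 10.8, U = (-0.74079, -19.650). ∠ZUW = 90.6° gives UW at -118.30° from the x-axis; with |UW| = 29.9, W = (-14.916, -45.976). Then |HW| = |W − H| = 42.829.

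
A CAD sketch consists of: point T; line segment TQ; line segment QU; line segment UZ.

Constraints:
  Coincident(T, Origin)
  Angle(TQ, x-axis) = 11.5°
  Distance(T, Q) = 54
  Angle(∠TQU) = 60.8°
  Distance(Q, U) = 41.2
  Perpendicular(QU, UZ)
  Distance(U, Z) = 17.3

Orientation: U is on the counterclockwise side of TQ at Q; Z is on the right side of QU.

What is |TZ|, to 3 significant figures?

66.1

∠TQU = 60.8°, so QU runs at 11.5° + (180° − 60.8°) = 131° from the x-axis; with |QU| = 41.2, U = Q + 41.2·(cos 131°, sin 131°) = (26.0, 42.0). QU is perpendicular to UZ; with |UZ| = 17.3 on the right of QU, Z = U + 17.3·(0.758, 0.652) = (39.2, 53.3). Then |TZ| = |Z − T| = 66.1.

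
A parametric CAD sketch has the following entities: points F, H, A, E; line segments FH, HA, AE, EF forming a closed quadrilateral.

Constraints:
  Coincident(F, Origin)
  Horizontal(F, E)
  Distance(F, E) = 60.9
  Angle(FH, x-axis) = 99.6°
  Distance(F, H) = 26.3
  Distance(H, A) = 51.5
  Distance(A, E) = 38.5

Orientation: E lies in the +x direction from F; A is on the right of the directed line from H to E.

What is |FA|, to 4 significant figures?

30.25

F is at the origin; FE is horizontal with |FE| = 60.9 and E in +x, so E = (60.9, 0). FH runs at 99.6° with |FH| = 26.3, so H = (-4.386, 25.93). A is determined by |HA| = 51.5 and |AE| = 38.5 together: it lies at the intersection of circle(H, 51.5) and circle(E, 38.5). With |HE| = 70.25, the foot of the radical line on HE is 43.45 from H and the perpendicular offset is √(51.5² − 43.45²) = 27.64. Taking the right-of-HE solution: A = (25.79, -15.80).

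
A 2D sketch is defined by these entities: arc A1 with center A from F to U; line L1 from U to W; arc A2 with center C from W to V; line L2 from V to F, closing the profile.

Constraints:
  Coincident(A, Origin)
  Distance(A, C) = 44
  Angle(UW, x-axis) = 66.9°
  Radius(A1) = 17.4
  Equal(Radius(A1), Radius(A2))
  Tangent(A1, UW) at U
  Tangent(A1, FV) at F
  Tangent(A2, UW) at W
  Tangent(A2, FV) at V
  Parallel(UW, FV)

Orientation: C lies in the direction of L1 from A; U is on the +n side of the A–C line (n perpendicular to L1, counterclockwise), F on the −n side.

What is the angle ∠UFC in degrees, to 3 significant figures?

68.4°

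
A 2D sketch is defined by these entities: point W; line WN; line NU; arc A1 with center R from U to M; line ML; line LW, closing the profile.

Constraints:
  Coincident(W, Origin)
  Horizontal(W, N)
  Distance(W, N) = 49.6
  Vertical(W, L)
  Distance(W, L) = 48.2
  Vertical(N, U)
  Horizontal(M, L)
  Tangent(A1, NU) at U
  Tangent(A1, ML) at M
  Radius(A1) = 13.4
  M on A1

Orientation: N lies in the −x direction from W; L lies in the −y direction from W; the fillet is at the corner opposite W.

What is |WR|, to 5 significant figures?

50.214

W is at the origin; WN is horizontal with |WN| = 49.6 and N on the −x side, so N = (-49.600, 0.0000). W and L share the same x with |WL| = 48.2 and L on the −y side, so L = (0.0000, -48.200). The virtual corner opposite W is at (-49.600, -48.200). Tangency of A1 to NU means the radius RU is perpendicular to NU and tangency of A1 to ML means the radius RM is perpendicular to ML, with radius 13.4, so the center R sits 13.4 in from both sides at R = (-36.200, -34.800). Then |WR| = |R − W| = 50.214.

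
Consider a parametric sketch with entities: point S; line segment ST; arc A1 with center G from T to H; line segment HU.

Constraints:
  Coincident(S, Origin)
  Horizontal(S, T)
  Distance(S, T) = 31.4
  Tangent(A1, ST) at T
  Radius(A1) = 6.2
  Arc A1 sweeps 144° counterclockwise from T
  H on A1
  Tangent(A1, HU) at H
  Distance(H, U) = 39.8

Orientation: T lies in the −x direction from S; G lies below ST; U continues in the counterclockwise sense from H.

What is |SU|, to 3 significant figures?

34.7

S is at the origin; ST is horizontal with |ST| = 31.4 and T on the −x side, so T = (-31.4, 0.00). A1 meets ST tangentially, so GT is at right angles to ST, so G = T + (0, -6.2) = (-31.4, -6.20). On A1, T sits at bearing 90° from G; a 144° counterclockwise sweep puts H at bearing 234°, so H = G + 6.2·(cos 234°, sin 234°) = (-35.0, -11.2). Tangency of A1 to HU means the radius GH is perpendicular to HU, so HU runs along (−sin 234°, cos 234°); with |HU| = 39.8, U = (-2.85, -34.6). Then |SU| = |U − S| = 34.7.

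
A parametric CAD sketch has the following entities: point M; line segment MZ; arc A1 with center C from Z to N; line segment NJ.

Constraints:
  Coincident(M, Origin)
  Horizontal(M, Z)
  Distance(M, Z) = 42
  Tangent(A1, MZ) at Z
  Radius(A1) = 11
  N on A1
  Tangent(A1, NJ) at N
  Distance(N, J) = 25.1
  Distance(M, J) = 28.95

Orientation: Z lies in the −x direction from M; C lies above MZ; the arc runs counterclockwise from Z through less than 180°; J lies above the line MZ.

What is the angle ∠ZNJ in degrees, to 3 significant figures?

155°

Checks: |CN| = 11.00 ✓; ∠(CN, NJ) = 90.00° ✓; |NJ| = 25.10 ✓; |MJ| = 28.95 ✓.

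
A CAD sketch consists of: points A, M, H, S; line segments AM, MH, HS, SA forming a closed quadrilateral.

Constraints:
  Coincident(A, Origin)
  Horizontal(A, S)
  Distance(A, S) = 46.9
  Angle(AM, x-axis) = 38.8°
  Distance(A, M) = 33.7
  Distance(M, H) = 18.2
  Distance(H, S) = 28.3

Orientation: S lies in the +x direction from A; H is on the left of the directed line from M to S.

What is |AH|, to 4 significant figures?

51.42

A is at the origin; A and S share the same y with |AS| = 46.9 and S in +x, so S = (46.9, 0). AM runs at 38.8° with |AM| = 33.7, so M = (26.26, 21.12). H is determined by |MH| = 18.2 and |HS| = 28.3 together: it lies at the intersection of circle(M, 18.2) and circle(S, 28.3). With |MS| = 29.53, the foot of the radical line on MS is 6.810 from M and the perpendicular offset is √(18.2² − 6.810²) = 16.88. Taking the left-of-MS solution: H = (43.09, 28.04).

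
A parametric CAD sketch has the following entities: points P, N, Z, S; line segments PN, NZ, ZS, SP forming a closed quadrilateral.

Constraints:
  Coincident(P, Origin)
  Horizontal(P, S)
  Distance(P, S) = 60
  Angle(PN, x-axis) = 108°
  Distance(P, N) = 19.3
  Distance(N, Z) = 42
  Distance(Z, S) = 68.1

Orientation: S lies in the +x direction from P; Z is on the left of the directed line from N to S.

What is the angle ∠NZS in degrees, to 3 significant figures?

72.6°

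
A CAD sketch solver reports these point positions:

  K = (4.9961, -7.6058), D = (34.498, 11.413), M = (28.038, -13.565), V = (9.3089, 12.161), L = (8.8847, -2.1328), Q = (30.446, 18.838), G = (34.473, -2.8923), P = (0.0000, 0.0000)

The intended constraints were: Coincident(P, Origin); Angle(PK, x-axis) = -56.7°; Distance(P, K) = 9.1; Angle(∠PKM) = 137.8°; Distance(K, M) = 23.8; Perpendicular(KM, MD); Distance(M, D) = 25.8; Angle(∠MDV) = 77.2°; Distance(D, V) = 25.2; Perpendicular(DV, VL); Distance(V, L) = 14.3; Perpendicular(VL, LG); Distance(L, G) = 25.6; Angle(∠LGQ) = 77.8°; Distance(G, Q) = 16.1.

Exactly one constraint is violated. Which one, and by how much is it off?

Distance(G, Q) = 16.1 — off by 6.00.

P = (0.00, 0.00) ✓; PK at -56.70° ✓; |PK| = 9.100 ✓; ∠PKM = 137.8° ✓; |KM| = 23.80 ✓; ∠(KM, MD) = 90.00° ✓; |MD| = 25.80 ✓; ∠MDV = 77.20° ✓; |DV| = 25.20 ✓; ∠(DV, VL) = 90.00° ✓; |VL| = 14.30 ✓; ∠(VL, LG) = 90.00° ✓; |LG| = 25.60 ✓; ∠LGQ = 77.80° ✓; |GQ| = 22.10 ✗.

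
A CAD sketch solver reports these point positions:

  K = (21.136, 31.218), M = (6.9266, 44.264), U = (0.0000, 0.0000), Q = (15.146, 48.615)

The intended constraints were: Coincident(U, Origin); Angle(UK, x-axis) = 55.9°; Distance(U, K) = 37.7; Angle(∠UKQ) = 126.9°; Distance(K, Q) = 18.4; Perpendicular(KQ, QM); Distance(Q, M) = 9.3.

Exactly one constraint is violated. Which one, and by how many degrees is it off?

Perpendicular(KQ, QM) — off by 8.90°.

U = (0.00, 0.00) ✓; UK at 55.90° ✓; |UK| = 37.70 ✓; ∠UKQ = 126.9° ✓; |KQ| = 18.40 ✓; ∠(KQ, QM) = 98.90° ✗; |QM| = 9.300 ✓.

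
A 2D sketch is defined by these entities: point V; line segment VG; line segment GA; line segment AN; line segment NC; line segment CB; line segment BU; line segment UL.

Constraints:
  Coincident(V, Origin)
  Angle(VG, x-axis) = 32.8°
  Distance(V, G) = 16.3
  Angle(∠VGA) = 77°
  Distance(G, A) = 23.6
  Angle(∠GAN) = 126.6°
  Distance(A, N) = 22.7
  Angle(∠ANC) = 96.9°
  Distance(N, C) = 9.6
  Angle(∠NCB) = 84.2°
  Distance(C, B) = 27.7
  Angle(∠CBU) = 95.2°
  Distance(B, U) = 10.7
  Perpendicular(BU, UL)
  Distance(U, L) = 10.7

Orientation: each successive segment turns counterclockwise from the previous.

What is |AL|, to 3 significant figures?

5.89

V is at the origin; VG runs at 32.8° with length 16.3, so G = (13.7, 8.83). ∠VGA = 77.0° gives GA at 136° from the x-axis; with |GA| = 23.6, A = (-3.22, 25.3). ∠GAN = 126.6° gives AN at -171° from the x-axis; with |AN| = 22.7, N = (-25.6, 21.7). ∠ANC = 96.9° gives NC at -87.7° from the x-axis; with |NC| = 9.6, C = (-25.2, 12.1). ∠NCB = 84.2° gives CB at 8.10° from the x-axis; with |CB| = 27.7, B = (2.18, 16.0). ∠CBU = 95.2° gives BU at 92.9° from the x-axis; with |BU| = 10.7, U = (1.64, 26.7). The perpendicularity gives UL at right angles to BU, so UL runs at -177°; with |UL| = 10.7, L = (-9.04, 26.1). Then |AL| = |L − A| = 5.89.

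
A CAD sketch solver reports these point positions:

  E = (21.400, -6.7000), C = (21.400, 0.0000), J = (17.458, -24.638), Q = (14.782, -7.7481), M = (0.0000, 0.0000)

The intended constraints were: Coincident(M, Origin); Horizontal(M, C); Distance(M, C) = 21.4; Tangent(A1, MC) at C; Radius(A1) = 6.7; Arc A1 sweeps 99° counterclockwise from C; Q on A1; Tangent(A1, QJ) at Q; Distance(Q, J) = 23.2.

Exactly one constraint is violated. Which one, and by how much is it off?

Distance(Q, J) = 23.2 — off by 6.10.

M = (0.00, 0.00) ✓; M.y = 0.00, C.y = 0.00 ✓; |MC| = 21.40 ✓; ∠(EC, CM) = 90.00° ✓; |EC| = 6.700 ✓; bearing(E→Q) − bearing(E→C) = 99.00° ✓; |EQ| = 6.700 ✓; ∠(EQ, QJ) = 90.00° ✓; |QJ| = 17.10 ✗.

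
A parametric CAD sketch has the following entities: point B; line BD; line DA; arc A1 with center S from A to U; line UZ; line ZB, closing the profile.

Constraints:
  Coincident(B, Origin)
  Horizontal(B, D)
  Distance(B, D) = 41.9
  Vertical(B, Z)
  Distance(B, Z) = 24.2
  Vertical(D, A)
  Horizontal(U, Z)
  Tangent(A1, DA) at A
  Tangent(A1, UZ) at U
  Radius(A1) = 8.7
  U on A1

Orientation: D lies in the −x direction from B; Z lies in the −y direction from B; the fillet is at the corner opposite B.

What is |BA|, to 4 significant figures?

44.68

The virtual corner opposite B is at (-41.90, -24.20). The tangent condition forces SA to be normal to DA and the tangent condition forces SU to be normal to UZ, with radius 8.7, so the center S sits 8.7 in from both sides at S = (-33.20, -15.50). That places the tangent points at A = (-41.90, -15.50) on DA and U = (-33.20, -24.20) on UZ. Then |BA| = |A − B| = 44.68.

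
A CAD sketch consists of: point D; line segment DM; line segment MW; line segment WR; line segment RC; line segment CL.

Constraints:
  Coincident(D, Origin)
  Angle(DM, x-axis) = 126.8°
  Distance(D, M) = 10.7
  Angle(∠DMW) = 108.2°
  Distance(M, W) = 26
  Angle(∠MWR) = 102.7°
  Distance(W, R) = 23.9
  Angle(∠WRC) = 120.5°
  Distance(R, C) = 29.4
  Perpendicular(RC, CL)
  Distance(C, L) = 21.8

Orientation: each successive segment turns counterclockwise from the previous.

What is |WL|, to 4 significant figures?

41.55

∠WRC = 120.5° gives RC at -24.60° from the x-axis; with |RC| = 29.4, C = (-1.863, -35.74). The perpendicularity gives CL at right angles to RC, so CL runs at 65.40°; with |CL| = 21.8, L = (7.212, -15.92). Then |WL| = |L − W| = 41.55.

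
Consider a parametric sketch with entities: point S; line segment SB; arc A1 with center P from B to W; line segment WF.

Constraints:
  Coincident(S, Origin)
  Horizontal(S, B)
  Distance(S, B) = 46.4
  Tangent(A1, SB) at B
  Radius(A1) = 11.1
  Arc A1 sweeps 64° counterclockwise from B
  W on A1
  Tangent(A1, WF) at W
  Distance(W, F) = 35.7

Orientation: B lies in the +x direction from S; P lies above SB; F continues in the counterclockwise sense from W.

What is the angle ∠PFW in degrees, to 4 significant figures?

17.27°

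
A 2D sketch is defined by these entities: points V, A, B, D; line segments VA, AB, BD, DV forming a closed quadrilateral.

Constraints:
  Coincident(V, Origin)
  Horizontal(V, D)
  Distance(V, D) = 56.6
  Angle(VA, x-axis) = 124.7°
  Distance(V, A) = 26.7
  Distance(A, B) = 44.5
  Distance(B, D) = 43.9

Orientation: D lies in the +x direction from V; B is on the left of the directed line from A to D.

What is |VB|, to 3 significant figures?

43.3

V is at the origin; VD is horizontal with |VD| = 56.6 and D in +x, so D = (56.6, 0). VA runs at 124.7° with |VA| = 26.7, so A = (-15.2, 22.0). B is determined by |AB| = 44.5 and |BD| = 43.9 together: it lies at the intersection of circle(A, 44.5) and circle(D, 43.9). With |AD| = 75.1, the foot of the radical line on AD is 37.9 from A and the perpendicular offset is √(44.5² − 37.9²) = 23.3. Taking the left-of-AD solution: B = (27.9, 33.2).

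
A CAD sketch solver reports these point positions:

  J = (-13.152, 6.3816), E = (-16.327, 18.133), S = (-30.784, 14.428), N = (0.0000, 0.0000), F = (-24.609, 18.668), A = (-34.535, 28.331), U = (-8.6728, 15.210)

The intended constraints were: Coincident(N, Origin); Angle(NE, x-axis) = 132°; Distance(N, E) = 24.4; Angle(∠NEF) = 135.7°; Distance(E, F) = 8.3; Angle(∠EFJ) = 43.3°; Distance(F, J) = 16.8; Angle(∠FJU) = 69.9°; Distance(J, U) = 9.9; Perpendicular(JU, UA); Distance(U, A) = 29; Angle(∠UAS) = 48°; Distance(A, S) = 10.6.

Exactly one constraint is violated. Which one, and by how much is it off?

Distance(A, S) = 10.6 — off by 3.80.

N = (0.00, 0.00) ✓; NE at 132.0° ✓; |NE| = 24.40 ✓; ∠NEF = 135.7° ✓; |EF| = 8.299 ✓; ∠EFJ = 43.30° ✓; |FJ| = 16.80 ✓; ∠FJU = 69.90° ✓; |JU| = 9.900 ✓; ∠(JU, UA) = 90.00° ✓; |UA| = 29.00 ✓; ∠UAS = 48.00° ✓; |AS| = 14.40 ✗.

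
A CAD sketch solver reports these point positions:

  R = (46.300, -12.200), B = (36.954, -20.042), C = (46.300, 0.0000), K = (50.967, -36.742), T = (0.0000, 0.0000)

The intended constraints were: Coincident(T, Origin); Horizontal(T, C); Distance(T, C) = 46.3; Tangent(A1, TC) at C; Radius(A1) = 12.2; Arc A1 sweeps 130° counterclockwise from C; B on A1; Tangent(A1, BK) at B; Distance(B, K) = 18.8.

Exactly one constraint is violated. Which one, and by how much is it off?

Distance(B, K) = 18.8 — off by 3.00.

T = (0.00, 0.00) ✓; T.y = 0.00, C.y = 0.00 ✓; |TC| = 46.30 ✓; ∠(RC, CT) = 90.00° ✓; |RC| = 12.20 ✓; bearing(R→B) − bearing(R→C) = 130.0° ✓; |RB| = 12.20 ✓; ∠(RB, BK) = 90.00° ✓; |BK| = 21.80 ✗.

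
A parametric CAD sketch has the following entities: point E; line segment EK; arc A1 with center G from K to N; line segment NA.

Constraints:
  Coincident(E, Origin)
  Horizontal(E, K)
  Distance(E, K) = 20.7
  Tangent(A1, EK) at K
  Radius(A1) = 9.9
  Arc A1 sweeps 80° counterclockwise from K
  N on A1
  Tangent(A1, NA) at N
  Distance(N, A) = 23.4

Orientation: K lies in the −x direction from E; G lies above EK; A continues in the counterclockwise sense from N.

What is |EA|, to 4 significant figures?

31.98

E is at the origin; EK is horizontal with |EK| = 20.7 and K on the −x side, so K = (-20.70, 0.000). A1 meets EK tangentially, so GK is at right angles to EK, so G = K + (0, 9.9) = (-20.70, 9.900). On A1, K sits at bearing -90° from G; an 80° counterclockwise sweep puts N at bearing -10°, so N = G + 9.9·(cos -10°, sin -10°) = (-10.95, 8.181). A1 meets NA tangentially, so GN is at right angles to NA, so NA runs along (−sin -10°, cos -10°); with |NA| = 23.4, A = (-6.887, 31.23). Then |EA| = |A − E| = 31.98.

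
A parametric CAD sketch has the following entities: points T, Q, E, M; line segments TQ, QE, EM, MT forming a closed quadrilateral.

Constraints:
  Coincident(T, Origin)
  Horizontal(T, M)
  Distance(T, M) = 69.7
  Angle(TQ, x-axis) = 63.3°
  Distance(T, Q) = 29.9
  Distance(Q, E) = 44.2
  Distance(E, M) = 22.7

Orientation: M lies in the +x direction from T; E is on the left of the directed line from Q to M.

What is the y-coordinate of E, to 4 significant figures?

18.76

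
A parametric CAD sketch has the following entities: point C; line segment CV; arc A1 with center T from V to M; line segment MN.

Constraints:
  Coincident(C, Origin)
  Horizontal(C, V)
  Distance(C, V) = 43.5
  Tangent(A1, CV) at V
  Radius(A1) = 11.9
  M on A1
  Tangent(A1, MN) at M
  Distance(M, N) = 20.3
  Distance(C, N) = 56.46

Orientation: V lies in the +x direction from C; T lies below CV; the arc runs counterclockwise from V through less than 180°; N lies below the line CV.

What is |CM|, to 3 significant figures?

38.0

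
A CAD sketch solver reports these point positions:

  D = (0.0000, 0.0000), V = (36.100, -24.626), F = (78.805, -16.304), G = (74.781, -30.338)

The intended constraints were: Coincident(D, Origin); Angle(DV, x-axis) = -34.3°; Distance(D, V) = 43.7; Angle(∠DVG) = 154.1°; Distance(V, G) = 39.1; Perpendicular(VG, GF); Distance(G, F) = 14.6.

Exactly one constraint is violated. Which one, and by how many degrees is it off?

Perpendicular(VG, GF) — off by 7.60°.

D = (0.00, 0.00) ✓; DV at -34.30° ✓; |DV| = 43.70 ✓; ∠DVG = 154.1° ✓; |VG| = 39.10 ✓; ∠(VG, GF) = 82.40° ✗; |GF| = 14.60 ✓.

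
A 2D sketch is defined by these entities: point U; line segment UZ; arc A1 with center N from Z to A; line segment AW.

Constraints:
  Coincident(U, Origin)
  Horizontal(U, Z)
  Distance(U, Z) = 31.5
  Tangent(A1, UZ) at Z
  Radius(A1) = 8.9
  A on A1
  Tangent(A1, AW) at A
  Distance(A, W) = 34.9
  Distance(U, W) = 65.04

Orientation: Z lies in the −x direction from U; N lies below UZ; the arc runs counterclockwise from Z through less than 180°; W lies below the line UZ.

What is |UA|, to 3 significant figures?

40.1

U is at the origin; U and Z share the same y with |UZ| = 31.5 and Z on the −x side, so Z = (-31.5, 0.00). A1 meets UZ tangentially, so NZ is at right angles to UZ, so N = Z + (0, -8.9) = (-31.5, -8.90). Since NA ⟂ AW (tangency), |NW| = √(8.9² + 34.9²) = 36.0 regardless of where A sits on A1. So W lies on both circle(U, 65.04) and circle(N, 36.0); the below-UZ intersection is W = (-52.9, -37.9). A is the foot of the tangent from W: A = (-39.7, -5.56).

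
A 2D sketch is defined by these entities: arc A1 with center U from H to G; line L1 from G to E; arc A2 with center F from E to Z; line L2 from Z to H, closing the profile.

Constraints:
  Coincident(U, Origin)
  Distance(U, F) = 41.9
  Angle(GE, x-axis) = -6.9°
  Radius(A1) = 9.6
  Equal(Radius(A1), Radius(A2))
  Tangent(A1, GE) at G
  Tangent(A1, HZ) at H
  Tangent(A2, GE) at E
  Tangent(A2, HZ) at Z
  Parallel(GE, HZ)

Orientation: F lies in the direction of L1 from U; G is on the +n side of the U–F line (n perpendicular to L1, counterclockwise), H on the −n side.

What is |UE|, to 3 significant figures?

43.0

The slot axis is L1's direction at -6.9°, so u = (cos -6.9°, sin -6.9°) = (0.993, -0.120) and n = (−sin -6.9°, cos -6.9°) = (0.120, 0.993). U is at the origin and F lies 41.9 along u from U, so F = 41.9·u = (41.6, -5.03). Tangency of A1 to both parallel lines with radius 9.6 puts G and H at U ± 9.6·n: G = (1.15, 9.53), H = (-1.15, -9.53). Equal radii place E and Z the same way about F: E = F + 9.6·n = (42.7, 4.50), Z = F − 9.6·n = (40.4, -14.6). Then |UE| = |E − U| = 43.0.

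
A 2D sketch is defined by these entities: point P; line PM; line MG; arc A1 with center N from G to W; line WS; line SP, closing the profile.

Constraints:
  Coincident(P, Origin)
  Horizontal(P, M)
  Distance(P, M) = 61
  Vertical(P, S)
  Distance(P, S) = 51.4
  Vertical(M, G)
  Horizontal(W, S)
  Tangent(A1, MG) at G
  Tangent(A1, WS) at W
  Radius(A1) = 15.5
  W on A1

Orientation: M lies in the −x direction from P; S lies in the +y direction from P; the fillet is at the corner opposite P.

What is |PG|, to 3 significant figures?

70.8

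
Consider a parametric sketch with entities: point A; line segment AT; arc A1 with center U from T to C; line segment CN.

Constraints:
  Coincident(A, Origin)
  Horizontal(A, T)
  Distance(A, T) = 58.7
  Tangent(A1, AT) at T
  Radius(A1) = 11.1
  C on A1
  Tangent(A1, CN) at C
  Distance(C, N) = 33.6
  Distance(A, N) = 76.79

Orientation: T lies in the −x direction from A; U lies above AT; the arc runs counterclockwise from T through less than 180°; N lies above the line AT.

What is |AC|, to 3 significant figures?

50.8

Checks: A = (0.00, 0.00) ✓; |UC| = 11.10 ✓; ∠(UC, CN) = 90.00° ✓; |CN| = 33.60 ✓; |AN| = 76.79 ✓.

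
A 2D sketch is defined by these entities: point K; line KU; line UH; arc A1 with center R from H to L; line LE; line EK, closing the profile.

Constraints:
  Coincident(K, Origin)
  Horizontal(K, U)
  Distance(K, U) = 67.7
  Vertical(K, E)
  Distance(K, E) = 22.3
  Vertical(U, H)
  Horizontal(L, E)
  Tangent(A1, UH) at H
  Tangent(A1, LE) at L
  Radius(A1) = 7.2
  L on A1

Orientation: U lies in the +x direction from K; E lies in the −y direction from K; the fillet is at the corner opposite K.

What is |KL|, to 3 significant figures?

64.5

The virtual corner opposite K is at (67.7, -22.3). A1 meets UH tangentially, so RH is at right angles to UH and tangency of A1 to LE means the radius RL is perpendicular to LE, with radius 7.2, so the center R sits 7.2 in from both sides at R = (60.5, -15.1). That places the tangent points at H = (67.7, -15.1) on UH and L = (60.5, -22.3) on LE. Then |KL| = |L − K| = 64.5.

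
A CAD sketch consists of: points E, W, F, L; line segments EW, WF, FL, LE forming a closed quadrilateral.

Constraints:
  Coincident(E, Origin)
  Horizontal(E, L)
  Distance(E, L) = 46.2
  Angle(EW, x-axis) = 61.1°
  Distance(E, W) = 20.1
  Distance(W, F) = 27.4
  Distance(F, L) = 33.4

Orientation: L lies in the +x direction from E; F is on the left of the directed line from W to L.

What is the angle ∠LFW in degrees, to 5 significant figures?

82.925°

E is at the origin; E and L share the same y with |EL| = 46.2 and L in +x, so L = (46.2, 0). EW runs at 61.1° with |EW| = 20.1, so W = (9.7140, 17.597). F is determined by |WF| = 27.4 and |FL| = 33.4 together: it lies at the intersection of circle(W, 27.4) and circle(L, 33.4). With |WL| = 40.508, the foot of the radical line on WL is 15.751 from W and the perpendicular offset is √(27.4² − 15.751²) = 22.420. Taking the left-of-WL solution: F = (33.641, 30.949).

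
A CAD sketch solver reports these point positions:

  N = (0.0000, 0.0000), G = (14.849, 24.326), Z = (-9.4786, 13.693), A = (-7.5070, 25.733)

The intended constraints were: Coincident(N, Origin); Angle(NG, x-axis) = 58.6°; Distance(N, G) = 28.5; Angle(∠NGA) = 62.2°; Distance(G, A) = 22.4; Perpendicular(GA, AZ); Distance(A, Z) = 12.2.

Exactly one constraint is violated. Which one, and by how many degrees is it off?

Perpendicular(GA, AZ) — off by 5.70°.

N = (0.00, 0.00) ✓; NG at 58.60° ✓; |NG| = 28.50 ✓; ∠NGA = 62.20° ✓; |GA| = 22.40 ✓; ∠(GA, AZ) = 84.30° ✗; |AZ| = 12.20 ✓.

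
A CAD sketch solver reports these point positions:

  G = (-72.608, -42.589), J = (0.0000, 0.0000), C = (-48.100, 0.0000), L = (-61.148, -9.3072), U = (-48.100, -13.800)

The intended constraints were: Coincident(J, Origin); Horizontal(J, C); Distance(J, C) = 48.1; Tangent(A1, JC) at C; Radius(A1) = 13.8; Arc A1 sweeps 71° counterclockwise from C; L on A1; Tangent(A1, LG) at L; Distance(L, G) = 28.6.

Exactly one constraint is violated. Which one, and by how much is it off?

Distance(L, G) = 28.6 — off by 6.60.

J = (0.00, 0.00) ✓; J.y = 0.00, C.y = 0.00 ✓; |JC| = 48.10 ✓; ∠(UC, CJ) = 90.00° ✓; |UC| = 13.80 ✓; bearing(U→L) − bearing(U→C) = 71.00° ✓; |UL| = 13.80 ✓; ∠(UL, LG) = 90.00° ✓; |LG| = 35.20 ✗.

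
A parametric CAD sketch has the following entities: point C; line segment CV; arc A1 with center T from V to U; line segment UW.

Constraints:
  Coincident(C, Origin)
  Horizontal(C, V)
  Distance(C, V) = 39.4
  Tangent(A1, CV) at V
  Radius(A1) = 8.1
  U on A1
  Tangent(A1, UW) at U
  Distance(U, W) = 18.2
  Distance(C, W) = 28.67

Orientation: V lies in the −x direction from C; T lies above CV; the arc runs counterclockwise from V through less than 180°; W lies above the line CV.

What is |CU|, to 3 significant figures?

33.0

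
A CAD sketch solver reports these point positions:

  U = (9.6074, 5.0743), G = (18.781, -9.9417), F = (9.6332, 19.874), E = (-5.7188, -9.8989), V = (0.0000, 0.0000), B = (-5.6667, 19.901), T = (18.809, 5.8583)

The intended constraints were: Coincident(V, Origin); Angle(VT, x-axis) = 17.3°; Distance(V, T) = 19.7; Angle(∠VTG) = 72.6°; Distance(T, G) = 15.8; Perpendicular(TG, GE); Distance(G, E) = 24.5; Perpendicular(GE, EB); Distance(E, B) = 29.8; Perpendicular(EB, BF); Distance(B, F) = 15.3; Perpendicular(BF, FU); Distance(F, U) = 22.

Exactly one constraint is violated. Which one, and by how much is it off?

Distance(F, U) = 22 — off by 7.20.

V = (0.00, 0.00) ✓; VT at 17.30° ✓; |VT| = 19.70 ✓; ∠VTG = 72.60° ✓; |TG| = 15.80 ✓; ∠(TG, GE) = 90.00° ✓; |GE| = 24.50 ✓; ∠(GE, EB) = 90.00° ✓; |EB| = 29.80 ✓; ∠(EB, BF) = 90.00° ✓; |BF| = 15.30 ✓; ∠(BF, FU) = 90.00° ✓; |FU| = 14.80 ✗.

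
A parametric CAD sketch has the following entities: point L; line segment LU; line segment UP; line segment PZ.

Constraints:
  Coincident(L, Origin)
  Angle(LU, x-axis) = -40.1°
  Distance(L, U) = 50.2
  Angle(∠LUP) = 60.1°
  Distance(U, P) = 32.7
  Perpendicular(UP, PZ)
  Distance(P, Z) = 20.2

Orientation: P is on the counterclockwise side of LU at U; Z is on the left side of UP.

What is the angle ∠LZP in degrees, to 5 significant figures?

161.78°

∠LUP = 60.1°, so UP runs at -40.1° + (180° − 60.1°) = 79.800° from the x-axis; with |UP| = 32.7, P = U + 32.7·(cos 79.800°, sin 79.800°) = (44.190, -0.15181). UP is perpendicular to PZ; with |PZ| = 20.2 on the left of UP, Z = P + 20.2·(-0.98420, 0.17708) = (24.309, 3.4253). Then cos ∠LZP = ZL·ZP / (|ZL||ZP|), giving 161.78°.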